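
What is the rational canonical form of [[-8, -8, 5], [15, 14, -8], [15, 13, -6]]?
The invariant factors of A (the non-unit diagonal entries of the Smith normal form of xI - A over ℚ[x]) are x^3 + x - 5, each dividing the next. The characteristic polynomial is their product, x^3 + x - 5.

The rational canonical form is the block-diagonal matrix of companion matrices C(f_i):
R = [[0, 0, 5], [1, 0, -1], [0, 1, 0]].

Note the characteristic polynomial does not split into linear factors over ℚ, so A has no Jordan form over ℚ; the rational canonical form exists over any field.

R = [[0, 0, 5], [1, 0, -1], [0, 1, 0]]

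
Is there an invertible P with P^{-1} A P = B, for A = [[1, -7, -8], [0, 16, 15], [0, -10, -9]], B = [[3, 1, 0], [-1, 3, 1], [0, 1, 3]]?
No.

trace(A) = 8 but trace(B) = 9. The trace is a similarity invariant, so A and B are not similar.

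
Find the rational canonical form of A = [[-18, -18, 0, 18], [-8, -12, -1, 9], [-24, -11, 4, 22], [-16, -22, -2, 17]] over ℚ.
The invariant factors of A (the non-unit diagonal entries of the Smith normal form of xI - A over ℚ[x]) are (x + 1)(x + 2)(x + 3)^2, each dividing the next. The characteristic polynomial is their product, (x + 1)(x + 2)(x + 3)^2.

The rational canonical form is the block-diagonal matrix of companion matrices C(f_i):
R = [[0, 0, 0, -18], [1, 0, 0, -39], [0, 1, 0, -29], [0, 0, 1, -9]].

R = [[0, 0, 0, -18], [1, 0, 0, -39], [0, 1, 0, -29], [0, 0, 1, -9]]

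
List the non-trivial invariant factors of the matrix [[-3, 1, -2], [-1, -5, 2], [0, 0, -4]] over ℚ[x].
The Jordan structure of A has elementary divisors (x + 4)^2, (x + 4). Arranging the block sizes at each eigenvalue in decreasing order and taking row products gives the invariant factors.

Invariant factors (smallest first, each dividing the next): x + 4, (x + 4)^2.

Check: the last factor (x + 4)^2 is the minimal polynomial, and the product (x + 4)^3 is the characteristic polynomial.

x + 4, (x + 4)^2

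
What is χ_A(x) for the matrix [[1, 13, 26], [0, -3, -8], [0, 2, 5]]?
χ_A(x) = (x - 1)^3

xI - A = [[x - 1, -13, -26], [0, x + 3, 8], [0, -2, x - 5]].

Expanding det(xI - A) along the first row:
det(xI - A) = + (x - 1)·det([[x + 3, 8], [-2, x - 5]]) - (-13)·det([[0, 8], [0, x - 5]]) + (-26)·det([[0, x + 3], [0, -2]]).

Evaluating gives χ_A(x) = x^3 - 3x^2 + 3x - 1 = (x - 1)^3.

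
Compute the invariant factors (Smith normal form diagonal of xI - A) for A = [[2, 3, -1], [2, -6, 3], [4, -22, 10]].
(x - 2)^3

The Jordan structure of A has elementary divisors (x - 2)^3. Arranging the block sizes at each eigenvalue in decreasing order and taking row products gives the invariant factors.

Invariant factors (smallest first, each dividing the next): (x - 2)^3.

Check: the last factor (x - 2)^3 is the minimal polynomial, and the product (x - 2)^3 is the characteristic polynomial.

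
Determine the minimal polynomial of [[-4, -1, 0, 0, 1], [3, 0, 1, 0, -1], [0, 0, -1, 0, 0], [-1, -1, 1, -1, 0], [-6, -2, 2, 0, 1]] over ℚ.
m_A(x) = (x + 1)^3

The characteristic polynomial factors as (x + 1)^5. The minimal polynomial is ∏(x - λ)^{k_λ} where k_λ is the size of the largest Jordan block at λ.

For λ = -1: rank(A + I) = 3, and the largest Jordan block has size 3 (the smallest k with rank((A + I)^k) = rank((A + I)^(k+1))).

So m_A(x) = (x + 1)^3.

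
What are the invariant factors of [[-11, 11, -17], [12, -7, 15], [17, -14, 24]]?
The Jordan structure of A has elementary divisors (x - 2)^3. Arranging the block sizes at each eigenvalue in decreasing order and taking row products gives the invariant factors.

Invariant factors (smallest first, each dividing the next): (x - 2)^3.

Check: the last factor (x - 2)^3 is the minimal polynomial, and the product (x - 2)^3 is the characteristic polynomial.

(x - 2)^3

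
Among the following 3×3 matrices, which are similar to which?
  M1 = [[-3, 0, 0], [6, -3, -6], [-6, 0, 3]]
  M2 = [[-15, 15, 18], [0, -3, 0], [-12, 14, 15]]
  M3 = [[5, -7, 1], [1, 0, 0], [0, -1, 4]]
3 classes: {M1}, {M2}, {M3}

Characteristic polynomials: χ_{M1} = (x - 3)(x + 3)^2, χ_{M2} = (x - 3)(x + 3)^2, χ_{M3} = (x - 3)^3.

{M1}: invariant factors x + 3, (x - 3)(x + 3).

{M2}: invariant factors (x - 3)(x + 3)^2.

{M3}: invariant factors (x - 3)^3.

Matrices are similar if and only if their invariant-factor lists agree; the partition into similarity classes is {M1}, {M2}, {M3}.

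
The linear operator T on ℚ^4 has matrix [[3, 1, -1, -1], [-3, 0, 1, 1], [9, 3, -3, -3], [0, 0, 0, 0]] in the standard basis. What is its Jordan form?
The characteristic polynomial is det(xI - A) = x^4, so the eigenvalues are 0 (algebraic multiplicity 4).

For λ = 0: rank(A) = 2, rank(A^2) = 1, rank(A^3) = 0. The eigenspace has dimension 4 - 2 = 2, so there are 2 Jordan blocks; the rank sequence gives block sizes [3, 1].

Assembling the blocks gives the Jordan form J above.

J = [[0, 1, 0, 0], [0, 0, 1, 0], [0, 0, 0, 0], [0, 0, 0, 0]]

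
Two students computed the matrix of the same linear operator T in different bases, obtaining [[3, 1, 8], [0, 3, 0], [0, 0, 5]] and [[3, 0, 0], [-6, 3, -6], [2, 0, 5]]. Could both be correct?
No.

Both have characteristic polynomial (x - 5)(x - 3)^2, but the minimal polynomial of A is (x - 5)(x - 3)^2 while the minimal polynomial of B is (x - 5)(x - 3). The minimal polynomial is a similarity invariant, so A and B are not similar.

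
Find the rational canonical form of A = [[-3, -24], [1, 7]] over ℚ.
R = [[0, -3], [1, 4]]

The invariant factors of A (the non-unit diagonal entries of the Smith normal form of xI - A over ℚ[x]) are (x - 3)(x - 1), each dividing the next. The characteristic polynomial is their product, (x - 3)(x - 1).

The rational canonical form is the block-diagonal matrix of companion matrices C(f_i):
R = [[0, -3], [1, 4]].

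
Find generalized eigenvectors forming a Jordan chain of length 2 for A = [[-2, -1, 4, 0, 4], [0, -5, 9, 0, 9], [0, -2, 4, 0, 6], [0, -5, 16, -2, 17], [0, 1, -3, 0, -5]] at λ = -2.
v_1 = [[-1, 0, -1, 0, 1]]^T, v_2 = [[0, 0, 0, 1, 0]]^T

We seek v_1 ∈ ker((A + 2I)^2) \ ker(A + 2I), then set v_{i+1} = (A + 2I) v_i.

One such chain is v_1 = [[-1, 0, -1, 0, 1]]^T, v_2 = [[0, 0, 0, 1, 0]]^T. Check: (A + 2I) v_2 = [[0, 0, 0, 0, 0]]^T = 0.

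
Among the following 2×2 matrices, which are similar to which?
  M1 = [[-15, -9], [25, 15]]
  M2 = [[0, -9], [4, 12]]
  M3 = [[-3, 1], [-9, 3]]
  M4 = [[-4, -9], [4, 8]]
3 classes: {M1, M3}, {M2}, {M4}

Characteristic polynomials: χ_{M1} = x^2, χ_{M2} = (x - 6)^2, χ_{M3} = x^2, χ_{M4} = (x - 2)^2.

{M1, M3}: invariant factors x^2.

{M2}: invariant factors (x - 6)^2.

{M4}: invariant factors (x - 2)^2.

Matrices are similar if and only if their invariant-factor lists agree; the partition into similarity classes is {M1, M3}, {M2}, {M4}.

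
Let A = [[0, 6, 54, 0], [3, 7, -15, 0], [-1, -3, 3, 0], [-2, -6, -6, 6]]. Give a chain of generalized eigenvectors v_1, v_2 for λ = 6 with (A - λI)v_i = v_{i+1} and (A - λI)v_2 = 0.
v_1 = [[13, -6, 2, 2]]^T, v_2 = [[-6, 3, -1, -2]]^T

We seek v_1 ∈ ker((A - 6I)^2) \ ker(A - 6I), then set v_{i+1} = (A - 6I) v_i.

One such chain is v_1 = [[13, -6, 2, 2]]^T, v_2 = [[-6, 3, -1, -2]]^T. Check: (A - 6I) v_2 = [[0, 0, 0, 0]]^T = 0.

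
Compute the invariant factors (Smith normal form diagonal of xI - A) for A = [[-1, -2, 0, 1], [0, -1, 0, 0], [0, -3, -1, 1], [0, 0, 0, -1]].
The Jordan structure of A has elementary divisors (x + 1)^2, (x + 1)^2. Arranging the block sizes at each eigenvalue in decreasing order and taking row products gives the invariant factors.

Invariant factors (smallest first, each dividing the next): (x + 1)^2, (x + 1)^2.

Check: the last factor (x + 1)^2 is the minimal polynomial, and the product (x + 1)^4 is the characteristic polynomial.

(x + 1)^2, (x + 1)^2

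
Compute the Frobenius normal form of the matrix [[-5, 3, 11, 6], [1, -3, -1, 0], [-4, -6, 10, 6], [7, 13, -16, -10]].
R = [[0, 6, 0, 0], [1, -4, 0, 0], [0, 0, 0, 6], [0, 0, 1, -4]]

The invariant factors of A (the non-unit diagonal entries of the Smith normal form of xI - A over ℚ[x]) are x^2 + 4x - 6, x^2 + 4x - 6, each dividing the next. The characteristic polynomial is their product, (x^2 + 4x - 6)^2.

The rational canonical form is the block-diagonal matrix of companion matrices C(f_i):
R = [[0, 6, 0, 0], [1, -4, 0, 0], [0, 0, 0, 6], [0, 0, 1, -4]].

Note the characteristic polynomial does not split into linear factors over ℚ, so A has no Jordan form over ℚ; the rational canonical form exists over any field.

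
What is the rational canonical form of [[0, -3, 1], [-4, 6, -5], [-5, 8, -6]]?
The invariant factors of A (the non-unit diagonal entries of the Smith normal form of xI - A over ℚ[x]) are x^3 - 3x + 5, each dividing the next. The characteristic polynomial is their product, x^3 - 3x + 5.

The rational canonical form is the block-diagonal matrix of companion matrices C(f_i):
R = [[0, 0, -5], [1, 0, 3], [0, 1, 0]].

Note the characteristic polynomial does not split into linear factors over ℚ, so A has no Jordan form over ℚ; the rational canonical form exists over any field.

R = [[0, 0, -5], [1, 0, 3], [0, 1, 0]]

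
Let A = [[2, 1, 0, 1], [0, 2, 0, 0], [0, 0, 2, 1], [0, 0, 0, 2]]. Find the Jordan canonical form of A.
J = [[2, 1, 0, 0], [0, 2, 0, 0], [0, 0, 2, 1], [0, 0, 0, 2]]

The characteristic polynomial is det(xI - A) = (x - 2)^4, so the eigenvalues are 2 (algebraic multiplicity 4).

For λ = 2: rank(A - 2I) = 2, rank((A - 2I)^2) = 0. The eigenspace has dimension 4 - 2 = 2, so there are 2 Jordan blocks; the rank sequence gives block sizes [2, 2].

Assembling the blocks gives the Jordan form J above.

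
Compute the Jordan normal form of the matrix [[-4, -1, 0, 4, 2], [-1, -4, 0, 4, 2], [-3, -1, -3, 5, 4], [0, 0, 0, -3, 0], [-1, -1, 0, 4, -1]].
The characteristic polynomial is det(xI - A) = (x + 3)^5, so the eigenvalues are -3 (algebraic multiplicity 5).

For λ = -3: rank(A + 3I) = 2, rank((A + 3I)^2) = 0. The eigenspace has dimension 5 - 2 = 3, so there are 3 Jordan blocks; the rank sequence gives block sizes [2, 2, 1].

Assembling the blocks gives the Jordan form J above.

J = [[-3, 1, 0, 0, 0], [0, -3, 0, 0, 0], [0, 0, -3, 1, 0], [0, 0, 0, -3, 0], [0, 0, 0, 0, -3]]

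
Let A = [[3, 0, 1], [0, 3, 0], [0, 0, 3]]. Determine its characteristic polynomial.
χ_A(x) = (x - 3)^3

xI - A = [[x - 3, 0, -1], [0, x - 3, 0], [0, 0, x - 3]].

Expanding det(xI - A) along the first row:
det(xI - A) = + (x - 3)·det([[x - 3, 0], [0, x - 3]]) - (0)·det([[0, 0], [0, x - 3]]) + (-1)·det([[0, x - 3], [0, 0]]).

Evaluating gives χ_A(x) = x^3 - 9x^2 + 27x - 27 = (x - 3)^3.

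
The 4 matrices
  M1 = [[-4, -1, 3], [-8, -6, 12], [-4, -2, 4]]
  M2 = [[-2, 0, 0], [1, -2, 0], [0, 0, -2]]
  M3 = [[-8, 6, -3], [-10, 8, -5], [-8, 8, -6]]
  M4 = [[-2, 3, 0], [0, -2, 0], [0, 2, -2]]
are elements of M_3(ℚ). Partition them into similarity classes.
1 class: {M1, M2, M3, M4}

Characteristic polynomials: χ_{M1} = (x + 2)^3, χ_{M2} = (x + 2)^3, χ_{M3} = (x + 2)^3, χ_{M4} = (x + 2)^3.

{M1, M2, M3, M4}: invariant factors x + 2, (x + 2)^2.

Matrices are similar if and only if their invariant-factor lists agree; the partition into similarity classes is {M1, M2, M3, M4}.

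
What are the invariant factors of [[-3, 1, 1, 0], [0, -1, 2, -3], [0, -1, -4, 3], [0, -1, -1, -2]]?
x + 3, (x + 2)^2(x + 3)

The Jordan structure of A has elementary divisors (x + 3), (x + 3), (x + 2)^2. Arranging the block sizes at each eigenvalue in decreasing order and taking row products gives the invariant factors.

Invariant factors (smallest first, each dividing the next): x + 3, (x + 2)^2(x + 3).

Check: the last factor (x + 2)^2(x + 3) is the minimal polynomial, and the product (x + 2)^2(x + 3)^2 is the characteristic polynomial.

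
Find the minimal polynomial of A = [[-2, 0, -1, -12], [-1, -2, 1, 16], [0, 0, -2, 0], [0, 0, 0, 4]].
m_A(x) = (x - 4)(x + 2)^3

The characteristic polynomial factors as (x - 4)(x + 2)^3. The minimal polynomial is ∏(x - λ)^{k_λ} where k_λ is the size of the largest Jordan block at λ.

For λ = -2: rank(A + 2I) = 3, and the largest Jordan block has size 3 (the smallest k with rank((A + 2I)^k) = rank((A + 2I)^(k+1))).
For λ = 4: rank(A - 4I) = 3, and the largest Jordan block has size 1 (the smallest k with rank((A - 4I)^k) = rank((A - 4I)^(k+1))).

So m_A(x) = (x - 4)(x + 2)^3.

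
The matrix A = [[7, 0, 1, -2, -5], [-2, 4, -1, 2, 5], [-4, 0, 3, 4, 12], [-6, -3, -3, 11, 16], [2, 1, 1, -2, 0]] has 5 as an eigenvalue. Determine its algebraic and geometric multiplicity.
The characteristic polynomial is (x - 5)^5, so the factor x - 5 appears with exponent 5: the algebraic multiplicity is 5.

rank(A - 5I) = 3, so the eigenspace has dimension 5 - 3 = 2: the geometric multiplicity is 2.

Since 2 < 5, A is not diagonalizable.

algebraic multiplicity 5, geometric multiplicity 2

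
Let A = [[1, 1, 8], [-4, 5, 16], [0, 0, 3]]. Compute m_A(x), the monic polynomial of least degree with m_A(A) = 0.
m_A(x) = (x - 3)^2

The characteristic polynomial factors as (x - 3)^3. The minimal polynomial is ∏(x - λ)^{k_λ} where k_λ is the size of the largest Jordan block at λ.

For λ = 3: rank(A - 3I) = 1, and the largest Jordan block has size 2 (the smallest k with rank((A - 3I)^k) = rank((A - 3I)^(k+1))).

So m_A(x) = (x - 3)^2.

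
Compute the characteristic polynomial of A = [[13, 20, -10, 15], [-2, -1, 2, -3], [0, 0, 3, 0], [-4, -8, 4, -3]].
xI - A = [[x - 13, -20, 10, -15], [2, x + 1, -2, 3], [0, 0, x - 3, 0], [4, 8, -4, x + 3]].

Expanding det(xI - A) along the first row:
det(xI - A) = + (x - 13)·det([[x + 1, -2, 3], [0, x - 3, 0], [8, -4, x + 3]]) - (-20)·det([[2, -2, 3], [0, x - 3, 0], [4, -4, x + 3]]) + (10)·det([[2, x + 1, 3], [0, 0, 0], [4, 8, x + 3]]) - (-15)·det([[2, x + 1, -2], [0, 0, x - 3], [4, 8, -4]]).

Evaluating gives χ_A(x) = x^4 - 12x^3 + 54x^2 - 108x + 81 = (x - 3)^4.

χ_A(x) = (x - 3)^4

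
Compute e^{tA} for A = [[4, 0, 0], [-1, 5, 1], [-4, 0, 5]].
e^{tA} = [[e^{4*t}, 0, 0], [(-4*t*e^{t} + 3*e^{t} - 3)*e^{4*t}, e^{5*t}, t*e^{5*t}], [4*(1 - e^{t})*e^{4*t}, 0, e^{5*t}]]

A has Jordan form J = [[4, 0, 0], [0, 5, 1], [0, 0, 5]] with A = PJP^{-1}, so e^{tA} = P e^{tJ} P^{-1}.

For a Jordan block J_k(λ), e^{tJ_k(λ)} = e^{λt} · (I + tN + t^2 N^2/2! + ... + t^{k-1} N^{k-1}/(k-1)!) where N is the nilpotent superdiagonal part.

Assembling the blocks and conjugating back gives the entries of e^{tA} as shown above.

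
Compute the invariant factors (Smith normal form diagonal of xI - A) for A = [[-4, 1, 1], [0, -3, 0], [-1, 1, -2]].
x + 3, (x + 3)^2

The Jordan structure of A has elementary divisors (x + 3)^2, (x + 3). Arranging the block sizes at each eigenvalue in decreasing order and taking row products gives the invariant factors.

Invariant factors (smallest first, each dividing the next): x + 3, (x + 3)^2.

Check: the last factor (x + 3)^2 is the minimal polynomial, and the product (x + 3)^3 is the characteristic polynomial.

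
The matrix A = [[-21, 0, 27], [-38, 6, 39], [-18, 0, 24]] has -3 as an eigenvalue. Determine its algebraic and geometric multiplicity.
The characteristic polynomial is (x - 6)^2(x + 3), so the factor x + 3 appears with exponent 1: the algebraic multiplicity is 1.

rank(A + 3I) = 2, so the eigenspace has dimension 3 - 2 = 1: the geometric multiplicity is 1.

algebraic multiplicity 1, geometric multiplicity 1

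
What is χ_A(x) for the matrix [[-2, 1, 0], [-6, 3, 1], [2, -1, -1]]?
xI - A = [[x + 2, -1, 0], [6, x - 3, -1], [-2, 1, x + 1]].

Expanding det(xI - A) along the first row:
det(xI - A) = + (x + 2)·det([[x - 3, -1], [1, x + 1]]) - (-1)·det([[6, -1], [-2, x + 1]]) + (0)·det([[6, x - 3], [-2, 1]]).

Evaluating gives χ_A(x) = x^3.

χ_A(x) = x^3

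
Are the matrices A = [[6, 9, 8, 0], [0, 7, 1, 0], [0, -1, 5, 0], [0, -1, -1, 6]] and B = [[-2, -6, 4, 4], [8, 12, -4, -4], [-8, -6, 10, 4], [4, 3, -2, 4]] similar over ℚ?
Both have characteristic polynomial (x - 6)^4, but the minimal polynomial of A is (x - 6)^3 while the minimal polynomial of B is (x - 6)^2. The minimal polynomial is a similarity invariant, so A and B are not similar.

No.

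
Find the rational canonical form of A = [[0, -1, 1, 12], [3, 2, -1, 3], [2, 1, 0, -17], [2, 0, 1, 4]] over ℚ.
R = [[0, 0, 0, -9], [1, 0, 0, -18], [0, 1, 0, -3], [0, 0, 1, 6]]

The invariant factors of A (the non-unit diagonal entries of the Smith normal form of xI - A over ℚ[x]) are (x^2 - 3x - 3)^2, each dividing the next. The characteristic polynomial is their product, (x^2 - 3x - 3)^2.

The rational canonical form is the block-diagonal matrix of companion matrices C(f_i):
R = [[0, 0, 0, -9], [1, 0, 0, -18], [0, 1, 0, -3], [0, 0, 1, 6]].

Note the characteristic polynomial does not split into linear factors over ℚ, so A has no Jordan form over ℚ; the rational canonical form exists over any field.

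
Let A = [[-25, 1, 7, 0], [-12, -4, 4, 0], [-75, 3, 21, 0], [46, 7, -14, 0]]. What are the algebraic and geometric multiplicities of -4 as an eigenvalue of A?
The characteristic polynomial is x^2(x + 4)^2, so the factor x + 4 appears with exponent 2: the algebraic multiplicity is 2.

rank(A + 4I) = 3, so the eigenspace has dimension 4 - 3 = 1: the geometric multiplicity is 1.

Since 1 < 2, A is not diagonalizable.

algebraic multiplicity 2, geometric multiplicity 1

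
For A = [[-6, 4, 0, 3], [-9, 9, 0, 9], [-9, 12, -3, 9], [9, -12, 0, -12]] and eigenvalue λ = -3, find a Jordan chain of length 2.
We seek v_1 ∈ ker((A + 3I)^2) \ ker(A + 3I), then set v_{i+1} = (A + 3I) v_i.

One such chain is v_1 = [[0, 1, 1, -1]]^T, v_2 = [[1, 3, 3, -3]]^T. Check: (A + 3I) v_2 = [[0, 0, 0, 0]]^T = 0.

v_1 = [[0, 1, 1, -1]]^T, v_2 = [[1, 3, 3, -3]]^T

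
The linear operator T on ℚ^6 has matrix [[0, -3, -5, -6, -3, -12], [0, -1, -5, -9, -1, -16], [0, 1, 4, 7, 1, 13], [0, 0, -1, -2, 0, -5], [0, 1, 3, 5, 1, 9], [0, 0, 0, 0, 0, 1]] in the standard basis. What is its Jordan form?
J = [[0, 1, 0, 0, 0, 0], [0, 0, 0, 0, 0, 0], [0, 0, 0, 0, 0, 0], [0, 0, 0, 1, 1, 0], [0, 0, 0, 0, 1, 1], [0, 0, 0, 0, 0, 1]]

The characteristic polynomial is det(xI - A) = x^3(x - 1)^3, so the eigenvalues are 0 (algebraic multiplicity 3), 1 (algebraic multiplicity 3).

For λ = 0: rank(A) = 4, rank(A^2) = 3. The eigenspace has dimension 6 - 4 = 2, so there are 2 Jordan blocks; the rank sequence gives block sizes [2, 1].

For λ = 1: rank(A - I) = 5, rank((A - I)^2) = 4, rank((A - I)^3) = 3. The eigenspace has dimension 6 - 5 = 1, so there is 1 Jordan block; the rank sequence gives block sizes [3].

Assembling the blocks gives the Jordan form J above.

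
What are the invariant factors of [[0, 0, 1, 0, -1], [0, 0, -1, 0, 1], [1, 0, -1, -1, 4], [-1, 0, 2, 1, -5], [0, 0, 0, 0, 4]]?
x, x^3(x - 4)

The Jordan structure of A has elementary divisors x^3, x, (x - 4). Arranging the block sizes at each eigenvalue in decreasing order and taking row products gives the invariant factors.

Invariant factors (smallest first, each dividing the next): x, x^3(x - 4).

Check: the last factor x^3(x - 4) is the minimal polynomial, and the product x^4(x - 4) is the characteristic polynomial.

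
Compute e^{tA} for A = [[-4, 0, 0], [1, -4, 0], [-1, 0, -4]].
e^{tA} = [[e^{-4*t}, 0, 0], [t*e^{-4*t}, e^{-4*t}, 0], [-t*e^{-4*t}, 0, e^{-4*t}]]

A has Jordan form J = [[-4, 1, 0], [0, -4, 0], [0, 0, -4]] with A = PJP^{-1}, so e^{tA} = P e^{tJ} P^{-1}.

For a Jordan block J_k(λ), e^{tJ_k(λ)} = e^{λt} · (I + tN + t^2 N^2/2! + ... + t^{k-1} N^{k-1}/(k-1)!) where N is the nilpotent superdiagonal part.

Assembling the blocks and conjugating back gives the entries of e^{tA} as shown above.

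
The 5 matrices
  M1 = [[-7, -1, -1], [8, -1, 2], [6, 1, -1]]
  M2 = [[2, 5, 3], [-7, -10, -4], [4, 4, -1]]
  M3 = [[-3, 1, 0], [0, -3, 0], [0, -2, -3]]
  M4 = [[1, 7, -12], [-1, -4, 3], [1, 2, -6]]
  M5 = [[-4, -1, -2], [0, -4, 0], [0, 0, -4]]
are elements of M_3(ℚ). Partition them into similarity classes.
Characteristic polynomials: χ_{M1} = (x + 3)^3, χ_{M2} = (x + 3)^3, χ_{M3} = (x + 3)^3, χ_{M4} = (x + 3)^3, χ_{M5} = (x + 4)^3.

{M1, M2, M4}: invariant factors (x + 3)^3.

{M3}: invariant factors x + 3, (x + 3)^2.

{M5}: invariant factors x + 4, (x + 4)^2.

Matrices are similar if and only if their invariant-factor lists agree; the partition into similarity classes is {M1, M2, M4}, {M3}, {M5}.

3 classes: {M1, M2, M4}, {M3}, {M5}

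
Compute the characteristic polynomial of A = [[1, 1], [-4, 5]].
χ_A(x) = (x - 3)^2

xI - A = [[x - 1, -1], [4, x - 5]].

Expanding det(xI - A) along the first row:
det(xI - A) = + (x - 1)·det([[x - 5]]) - (-1)·det([[4]]).

Evaluating gives χ_A(x) = x^2 - 6x + 9 = (x - 3)^2.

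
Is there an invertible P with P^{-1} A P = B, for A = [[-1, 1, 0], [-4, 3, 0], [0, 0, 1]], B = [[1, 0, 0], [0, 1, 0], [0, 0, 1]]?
No.

Both have characteristic polynomial (x - 1)^3, but the minimal polynomial of A is (x - 1)^2 while the minimal polynomial of B is x - 1. The minimal polynomial is a similarity invariant, so A and B are not similar.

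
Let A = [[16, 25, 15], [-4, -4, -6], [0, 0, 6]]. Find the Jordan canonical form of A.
The characteristic polynomial is det(xI - A) = (x - 6)^3, so the eigenvalues are 6 (algebraic multiplicity 3).

For λ = 6: rank(A - 6I) = 1, rank((A - 6I)^2) = 0. The eigenspace has dimension 3 - 1 = 2, so there are 2 Jordan blocks; the rank sequence gives block sizes [2, 1].

Assembling the blocks gives the Jordan form J above.

J = [[6, 1, 0], [0, 6, 0], [0, 0, 6]]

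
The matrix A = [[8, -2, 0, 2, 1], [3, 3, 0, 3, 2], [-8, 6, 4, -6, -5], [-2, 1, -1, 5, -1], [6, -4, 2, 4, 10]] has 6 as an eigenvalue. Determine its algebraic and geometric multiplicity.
algebraic multiplicity 5, geometric multiplicity 2

The characteristic polynomial is (x - 6)^5, so the factor x - 6 appears with exponent 5: the algebraic multiplicity is 5.

rank(A - 6I) = 3, so the eigenspace has dimension 5 - 3 = 2: the geometric multiplicity is 2.

Since 2 < 5, A is not diagonalizable.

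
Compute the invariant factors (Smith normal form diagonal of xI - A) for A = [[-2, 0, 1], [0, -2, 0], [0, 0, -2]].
x + 2, (x + 2)^2

The Jordan structure of A has elementary divisors (x + 2)^2, (x + 2). Arranging the block sizes at each eigenvalue in decreasing order and taking row products gives the invariant factors.

Invariant factors (smallest first, each dividing the next): x + 2, (x + 2)^2.

Check: the last factor (x + 2)^2 is the minimal polynomial, and the product (x + 2)^3 is the characteristic polynomial.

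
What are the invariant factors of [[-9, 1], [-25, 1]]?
(x + 4)^2

The Jordan structure of A has elementary divisors (x + 4)^2. Arranging the block sizes at each eigenvalue in decreasing order and taking row products gives the invariant factors.

Invariant factors (smallest first, each dividing the next): (x + 4)^2.

Check: the last factor (x + 4)^2 is the minimal polynomial, and the product (x + 4)^2 is the characteristic polynomial.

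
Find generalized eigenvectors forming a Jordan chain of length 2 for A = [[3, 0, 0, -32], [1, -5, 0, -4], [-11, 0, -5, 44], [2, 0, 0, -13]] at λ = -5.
We seek v_1 ∈ ker((A + 5I)^2) \ ker(A + 5I), then set v_{i+1} = (A + 5I) v_i.

One such chain is v_1 = [[1, 0, -1, 0]]^T, v_2 = [[8, 1, -11, 2]]^T. Check: (A + 5I) v_2 = [[0, 0, 0, 0]]^T = 0.

v_1 = [[1, 0, -1, 0]]^T, v_2 = [[8, 1, -11, 2]]^T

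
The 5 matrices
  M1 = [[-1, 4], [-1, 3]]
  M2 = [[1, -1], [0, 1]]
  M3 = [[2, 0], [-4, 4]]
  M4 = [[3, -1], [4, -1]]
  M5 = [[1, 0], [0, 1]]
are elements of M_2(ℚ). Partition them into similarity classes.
3 classes: {M1, M2, M4}, {M3}, {M5}

Characteristic polynomials: χ_{M1} = (x - 1)^2, χ_{M2} = (x - 1)^2, χ_{M3} = (x - 4)(x - 2), χ_{M4} = (x - 1)^2, χ_{M5} = (x - 1)^2.

{M1, M2, M4}: invariant factors (x - 1)^2.

{M3}: invariant factors (x - 4)(x - 2).

{M5}: invariant factors x - 1, x - 1.

Matrices are similar if and only if their invariant-factor lists agree; the partition into similarity classes is {M1, M2, M4}, {M3}, {M5}.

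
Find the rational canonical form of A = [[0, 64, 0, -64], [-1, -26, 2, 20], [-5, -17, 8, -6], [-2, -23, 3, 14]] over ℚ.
The invariant factors of A (the non-unit diagonal entries of the Smith normal form of xI - A over ℚ[x]) are (x - 2)^2(x + 4)^2, each dividing the next. The characteristic polynomial is their product, (x - 2)^2(x + 4)^2.

The rational canonical form is the block-diagonal matrix of companion matrices C(f_i):
R = [[0, 0, 0, -64], [1, 0, 0, 32], [0, 1, 0, 12], [0, 0, 1, -4]].

R = [[0, 0, 0, -64], [1, 0, 0, 32], [0, 1, 0, 12], [0, 0, 1, -4]]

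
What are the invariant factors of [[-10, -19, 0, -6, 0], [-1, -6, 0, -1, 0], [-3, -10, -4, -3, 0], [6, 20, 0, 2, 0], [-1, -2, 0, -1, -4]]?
The Jordan structure of A has elementary divisors (x + 5)^2, (x + 4), (x + 4), (x + 4). Arranging the block sizes at each eigenvalue in decreasing order and taking row products gives the invariant factors.

Invariant factors (smallest first, each dividing the next): x + 4, x + 4, (x + 4)(x + 5)^2.

Check: the last factor (x + 4)(x + 5)^2 is the minimal polynomial, and the product (x + 4)^3(x + 5)^2 is the characteristic polynomial.

x + 4, x + 4, (x + 4)(x + 5)^2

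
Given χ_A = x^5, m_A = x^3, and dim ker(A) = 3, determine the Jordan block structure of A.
Jordan blocks: (0, 3), (0, 1), (0, 1)

λ = 0: algebraic multiplicity 5 (exponent in χ_A), largest block size 3 (exponent in m_A), 3 blocks (geometric multiplicity). These force block sizes [3, 1, 1].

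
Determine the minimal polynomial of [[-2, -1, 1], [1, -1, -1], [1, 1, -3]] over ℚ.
m_A(x) = (x + 2)^3

The characteristic polynomial factors as (x + 2)^3. The minimal polynomial is ∏(x - λ)^{k_λ} where k_λ is the size of the largest Jordan block at λ.

For λ = -2: rank(A + 2I) = 2, and the largest Jordan block has size 3 (the smallest k with rank((A + 2I)^k) = rank((A + 2I)^(k+1))).

So m_A(x) = (x + 2)^3.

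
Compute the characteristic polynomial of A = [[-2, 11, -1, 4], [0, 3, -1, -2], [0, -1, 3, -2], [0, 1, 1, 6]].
χ_A(x) = (x - 4)^3(x + 2)

xI - A = [[x + 2, -11, 1, -4], [0, x - 3, 1, 2], [0, 1, x - 3, 2], [0, -1, -1, x - 6]].

Expanding det(xI - A) along the first row:
det(xI - A) = + (x + 2)·det([[x - 3, 1, 2], [1, x - 3, 2], [-1, -1, x - 6]]) - (-11)·det([[0, 1, 2], [0, x - 3, 2], [0, -1, x - 6]]) + (1)·det([[0, x - 3, 2], [0, 1, 2], [0, -1, x - 6]]) - (-4)·det([[0, x - 3, 1], [0, 1, x - 3], [0, -1, -1]]).

Evaluating gives χ_A(x) = x^4 - 10x^3 + 24x^2 + 32x - 128 = (x - 4)^3(x + 2).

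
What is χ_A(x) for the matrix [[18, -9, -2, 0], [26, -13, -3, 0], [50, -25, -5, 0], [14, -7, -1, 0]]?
xI - A = [[x - 18, 9, 2, 0], [-26, x + 13, 3, 0], [-50, 25, x + 5, 0], [-14, 7, 1, x]].

Expanding det(xI - A) along the first row:
det(xI - A) = + (x - 18)·det([[x + 13, 3, 0], [25, x + 5, 0], [7, 1, x]]) - (9)·det([[-26, 3, 0], [-50, x + 5, 0], [-14, 1, x]]) + (2)·det([[-26, x + 13, 0], [-50, 25, 0], [-14, 7, x]]) - (0)·det([[-26, x + 13, 3], [-50, 25, x + 5], [-14, 7, 1]]).

Evaluating gives χ_A(x) = x^4.

χ_A(x) = x^4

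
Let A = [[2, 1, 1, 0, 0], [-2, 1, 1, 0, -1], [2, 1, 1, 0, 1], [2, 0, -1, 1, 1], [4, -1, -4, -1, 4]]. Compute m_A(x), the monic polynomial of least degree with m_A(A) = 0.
The characteristic polynomial factors as (x - 2)^4(x - 1). The minimal polynomial is ∏(x - λ)^{k_λ} where k_λ is the size of the largest Jordan block at λ.

For λ = 1: rank(A - I) = 4, and the largest Jordan block has size 1 (the smallest k with rank((A - I)^k) = rank((A - I)^(k+1))).
For λ = 2: rank(A - 2I) = 3, and the largest Jordan block has size 2 (the smallest k with rank((A - 2I)^k) = rank((A - 2I)^(k+1))).

So m_A(x) = (x - 2)^2(x - 1).

m_A(x) = (x - 2)^2(x - 1)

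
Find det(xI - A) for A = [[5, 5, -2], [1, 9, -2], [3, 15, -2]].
χ_A(x) = (x - 4)^3

xI - A = [[x - 5, -5, 2], [-1, x - 9, 2], [-3, -15, x + 2]].

Expanding det(xI - A) along the first row:
det(xI - A) = + (x - 5)·det([[x - 9, 2], [-15, x + 2]]) - (-5)·det([[-1, 2], [-3, x + 2]]) + (2)·det([[-1, x - 9], [-3, -15]]).

Evaluating gives χ_A(x) = x^3 - 12x^2 + 48x - 64 = (x - 4)^3.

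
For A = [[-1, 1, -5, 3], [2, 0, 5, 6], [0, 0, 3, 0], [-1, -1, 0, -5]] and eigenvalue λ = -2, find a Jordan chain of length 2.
We seek v_1 ∈ ker((A + 2I)^2) \ ker(A + 2I), then set v_{i+1} = (A + 2I) v_i.

One such chain is v_1 = [[-1, -1, 0, 1]]^T, v_2 = [[1, 2, 0, -1]]^T. Check: (A + 2I) v_2 = [[0, 0, 0, 0]]^T = 0.

v_1 = [[-1, -1, 0, 1]]^T, v_2 = [[1, 2, 0, -1]]^T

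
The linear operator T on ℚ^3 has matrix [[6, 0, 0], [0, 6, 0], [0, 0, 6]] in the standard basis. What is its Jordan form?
The characteristic polynomial is det(xI - A) = (x - 6)^3, so the eigenvalues are 6 (algebraic multiplicity 3).

For λ = 6: rank(A - 6I) = 0. The eigenspace has dimension 3 - 0 = 3, so there are 3 Jordan blocks; the rank sequence gives block sizes [1, 1, 1].

Assembling the blocks gives the Jordan form J above.

J = [[6, 0, 0], [0, 6, 0], [0, 0, 6]]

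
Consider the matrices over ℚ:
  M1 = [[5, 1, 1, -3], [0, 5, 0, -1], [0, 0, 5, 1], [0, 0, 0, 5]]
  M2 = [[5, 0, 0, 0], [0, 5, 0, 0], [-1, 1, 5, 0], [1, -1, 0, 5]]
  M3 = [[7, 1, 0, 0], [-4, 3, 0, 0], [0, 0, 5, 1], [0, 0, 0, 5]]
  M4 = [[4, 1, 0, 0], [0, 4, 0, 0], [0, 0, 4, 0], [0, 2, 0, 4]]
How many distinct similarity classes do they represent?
3 classes: {M1, M3}, {M2}, {M4}

Characteristic polynomials: χ_{M1} = (x - 5)^4, χ_{M2} = (x - 5)^4, χ_{M3} = (x - 5)^4, χ_{M4} = (x - 4)^4.

{M1, M3}: invariant factors (x - 5)^2, (x - 5)^2.

{M2}: invariant factors x - 5, x - 5, (x - 5)^2.

{M4}: invariant factors x - 4, x - 4, (x - 4)^2.

Matrices are similar if and only if their invariant-factor lists agree; the partition into similarity classes is {M1, M3}, {M2}, {M4}.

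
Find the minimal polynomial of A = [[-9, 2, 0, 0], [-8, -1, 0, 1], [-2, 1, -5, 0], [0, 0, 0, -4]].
The characteristic polynomial factors as (x + 4)(x + 5)^3. The minimal polynomial is ∏(x - λ)^{k_λ} where k_λ is the size of the largest Jordan block at λ.

For λ = -5: rank(A + 5I) = 2, and the largest Jordan block has size 2 (the smallest k with rank((A + 5I)^k) = rank((A + 5I)^(k+1))).
For λ = -4: rank(A + 4I) = 3, and the largest Jordan block has size 1 (the smallest k with rank((A + 4I)^k) = rank((A + 4I)^(k+1))).

So m_A(x) = (x + 4)(x + 5)^2.

m_A(x) = (x + 4)(x + 5)^2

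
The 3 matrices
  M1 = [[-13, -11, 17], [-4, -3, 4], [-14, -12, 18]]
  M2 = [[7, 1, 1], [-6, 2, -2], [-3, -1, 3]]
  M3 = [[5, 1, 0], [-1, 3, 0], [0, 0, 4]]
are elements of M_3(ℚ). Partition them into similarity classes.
2 classes: {M1}, {M2, M3}

Characteristic polynomials: χ_{M1} = (x - 4)(x + 1)^2, χ_{M2} = (x - 4)^3, χ_{M3} = (x - 4)^3.

{M1}: invariant factors (x - 4)(x + 1)^2.

{M2, M3}: invariant factors x - 4, (x - 4)^2.

Matrices are similar if and only if their invariant-factor lists agree; the partition into similarity classes is {M1}, {M2, M3}.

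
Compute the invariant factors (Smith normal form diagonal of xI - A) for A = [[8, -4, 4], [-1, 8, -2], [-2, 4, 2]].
The Jordan structure of A has elementary divisors (x - 6)^2, (x - 6). Arranging the block sizes at each eigenvalue in decreasing order and taking row products gives the invariant factors.

Invariant factors (smallest first, each dividing the next): x - 6, (x - 6)^2.

Check: the last factor (x - 6)^2 is the minimal polynomial, and the product (x - 6)^3 is the characteristic polynomial.

x - 6, (x - 6)^2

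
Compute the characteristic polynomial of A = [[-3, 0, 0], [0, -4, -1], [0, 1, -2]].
χ_A(x) = (x + 3)^3

xI - A = [[x + 3, 0, 0], [0, x + 4, 1], [0, -1, x + 2]].

Expanding det(xI - A) along the first row:
det(xI - A) = + (x + 3)·det([[x + 4, 1], [-1, x + 2]]) - (0)·det([[0, 1], [0, x + 2]]) + (0)·det([[0, x + 4], [0, -1]]).

Evaluating gives χ_A(x) = x^3 + 9x^2 + 27x + 27 = (x + 3)^3.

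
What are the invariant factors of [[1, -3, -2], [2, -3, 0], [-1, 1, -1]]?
(x + 1)^3

The Jordan structure of A has elementary divisors (x + 1)^3. Arranging the block sizes at each eigenvalue in decreasing order and taking row products gives the invariant factors.

Invariant factors (smallest first, each dividing the next): (x + 1)^3.

Check: the last factor (x + 1)^3 is the minimal polynomial, and the product (x + 1)^3 is the characteristic polynomial.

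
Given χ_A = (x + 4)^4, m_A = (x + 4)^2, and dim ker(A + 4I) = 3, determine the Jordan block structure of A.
λ = -4: algebraic multiplicity 4 (exponent in χ_A), largest block size 2 (exponent in m_A), 3 blocks (geometric multiplicity). These force block sizes [2, 1, 1].

Jordan blocks: (-4, 2), (-4, 1), (-4, 1)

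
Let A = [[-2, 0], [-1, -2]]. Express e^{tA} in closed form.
e^{tA} = [[e^{-2*t}, 0], [-t*e^{-2*t}, e^{-2*t}]]

A has Jordan form J = [[-2, 1], [0, -2]] with A = PJP^{-1}, so e^{tA} = P e^{tJ} P^{-1}.

For a Jordan block J_k(λ), e^{tJ_k(λ)} = e^{λt} · (I + tN + t^2 N^2/2! + ... + t^{k-1} N^{k-1}/(k-1)!) where N is the nilpotent superdiagonal part.

Assembling the blocks and conjugating back gives the entries of e^{tA} as shown above.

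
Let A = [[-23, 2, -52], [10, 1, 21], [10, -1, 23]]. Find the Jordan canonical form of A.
The characteristic polynomial is det(xI - A) = (x - 2)^2(x + 3), so the eigenvalues are -3 (algebraic multiplicity 1), 2 (algebraic multiplicity 2).

For λ = -3: algebraic multiplicity 1 gives one 1×1 block.

For λ = 2: rank(A - 2I) = 2, rank((A - 2I)^2) = 1. The eigenspace has dimension 3 - 2 = 1, so there is 1 Jordan block; the rank sequence gives block sizes [2].

Assembling the blocks gives the Jordan form J above.

J = [[-3, 0, 0], [0, 2, 1], [0, 0, 2]]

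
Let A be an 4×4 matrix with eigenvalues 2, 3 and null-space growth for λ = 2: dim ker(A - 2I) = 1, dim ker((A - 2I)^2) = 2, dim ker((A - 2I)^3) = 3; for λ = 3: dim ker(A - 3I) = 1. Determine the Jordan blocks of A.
λ = 2: successive nullity increments [1, 1, 1] count blocks of size ≥ k; block sizes are [3].
λ = 3: successive nullity increments [1] count blocks of size ≥ k; block sizes are [1].

Jordan blocks: (2, 3), (3, 1)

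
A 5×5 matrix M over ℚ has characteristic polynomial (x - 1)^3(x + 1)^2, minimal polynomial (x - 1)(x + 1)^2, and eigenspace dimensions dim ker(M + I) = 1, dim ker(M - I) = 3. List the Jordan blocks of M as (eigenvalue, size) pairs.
Jordan blocks: (-1, 2), (1, 1), (1, 1), (1, 1)

λ = -1: algebraic multiplicity 2 (exponent in χ_M), largest block size 2 (exponent in m_M), 1 block (geometric multiplicity). This forces block sizes [2].
λ = 1: algebraic multiplicity 3 (exponent in χ_M), largest block size 1 (exponent in m_M), 3 blocks (geometric multiplicity). These force block sizes [1, 1, 1].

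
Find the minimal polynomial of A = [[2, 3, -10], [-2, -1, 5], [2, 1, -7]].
m_A(x) = (x + 2)^3

The characteristic polynomial factors as (x + 2)^3. The minimal polynomial is ∏(x - λ)^{k_λ} where k_λ is the size of the largest Jordan block at λ.

For λ = -2: rank(A + 2I) = 2, and the largest Jordan block has size 3 (the smallest k with rank((A + 2I)^k) = rank((A + 2I)^(k+1))).

So m_A(x) = (x + 2)^3.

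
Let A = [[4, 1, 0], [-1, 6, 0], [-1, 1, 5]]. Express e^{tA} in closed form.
e^{tA} = [[(1 - t)*e^{5*t}, t*e^{5*t}, 0], [-t*e^{5*t}, (t + 1)*e^{5*t}, 0], [-t*e^{5*t}, t*e^{5*t}, e^{5*t}]]

A has Jordan form J = [[5, 1, 0], [0, 5, 0], [0, 0, 5]] with A = PJP^{-1}, so e^{tA} = P e^{tJ} P^{-1}.

For a Jordan block J_k(λ), e^{tJ_k(λ)} = e^{λt} · (I + tN + t^2 N^2/2! + ... + t^{k-1} N^{k-1}/(k-1)!) where N is the nilpotent superdiagonal part.

Assembling the blocks and conjugating back gives the entries of e^{tA} as shown above.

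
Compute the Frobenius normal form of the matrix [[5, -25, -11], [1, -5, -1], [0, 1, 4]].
The invariant factors of A (the non-unit diagonal entries of the Smith normal form of xI - A over ℚ[x]) are (x - 3)(x - 2)(x + 1), each dividing the next. The characteristic polynomial is their product, (x - 3)(x - 2)(x + 1).

The rational canonical form is the block-diagonal matrix of companion matrices C(f_i):
R = [[0, 0, -6], [1, 0, -1], [0, 1, 4]].

R = [[0, 0, -6], [1, 0, -1], [0, 1, 4]]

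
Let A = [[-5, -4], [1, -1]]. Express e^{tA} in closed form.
A has Jordan form J = [[-3, 1], [0, -3]] with A = PJP^{-1}, so e^{tA} = P e^{tJ} P^{-1}.

For a Jordan block J_k(λ), e^{tJ_k(λ)} = e^{λt} · (I + tN + t^2 N^2/2! + ... + t^{k-1} N^{k-1}/(k-1)!) where N is the nilpotent superdiagonal part.

Assembling the blocks and conjugating back gives the entries of e^{tA} as shown above.

e^{tA} = [[(1 - 2*t)*e^{-3*t}, -4*t*e^{-3*t}], [t*e^{-3*t}, (2*t + 1)*e^{-3*t}]]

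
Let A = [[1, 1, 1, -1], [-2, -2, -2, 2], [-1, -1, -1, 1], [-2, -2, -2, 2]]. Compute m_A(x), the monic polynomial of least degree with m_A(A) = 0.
m_A(x) = x^2

The characteristic polynomial factors as x^4. The minimal polynomial is ∏(x - λ)^{k_λ} where k_λ is the size of the largest Jordan block at λ.

For λ = 0: rank(A) = 1, and the largest Jordan block has size 2 (the smallest k with rank(A^k) = rank(A^(k+1))).

So m_A(x) = x^2.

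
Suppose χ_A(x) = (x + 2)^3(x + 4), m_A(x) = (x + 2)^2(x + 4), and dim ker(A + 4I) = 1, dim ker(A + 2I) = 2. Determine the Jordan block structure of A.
λ = -4: algebraic multiplicity 1 (exponent in χ_A), largest block size 1 (exponent in m_A), 1 block (geometric multiplicity). This forces block sizes [1].
λ = -2: algebraic multiplicity 3 (exponent in χ_A), largest block size 2 (exponent in m_A), 2 blocks (geometric multiplicity). These force block sizes [2, 1].

Jordan blocks: (-4, 1), (-2, 2), (-2, 1)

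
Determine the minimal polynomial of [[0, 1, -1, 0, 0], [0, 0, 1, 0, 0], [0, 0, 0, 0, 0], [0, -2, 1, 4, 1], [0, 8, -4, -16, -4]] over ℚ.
The characteristic polynomial factors as x^5. The minimal polynomial is ∏(x - λ)^{k_λ} where k_λ is the size of the largest Jordan block at λ.

For λ = 0: rank(A) = 3, and the largest Jordan block has size 3 (the smallest k with rank(A^k) = rank(A^(k+1))).

So m_A(x) = x^3.

m_A(x) = x^3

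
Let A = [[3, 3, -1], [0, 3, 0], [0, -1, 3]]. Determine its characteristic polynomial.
χ_A(x) = (x - 3)^3

xI - A = [[x - 3, -3, 1], [0, x - 3, 0], [0, 1, x - 3]].

Expanding det(xI - A) along the first row:
det(xI - A) = + (x - 3)·det([[x - 3, 0], [1, x - 3]]) - (-3)·det([[0, 0], [0, x - 3]]) + (1)·det([[0, x - 3], [0, 1]]).

Evaluating gives χ_A(x) = x^3 - 9x^2 + 27x - 27 = (x - 3)^3.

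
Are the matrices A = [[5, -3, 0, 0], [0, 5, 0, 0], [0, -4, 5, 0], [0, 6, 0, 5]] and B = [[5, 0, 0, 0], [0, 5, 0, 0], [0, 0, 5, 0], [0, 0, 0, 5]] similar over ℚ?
No.

Both have characteristic polynomial (x - 5)^4, but the minimal polynomial of A is (x - 5)^2 while the minimal polynomial of B is x - 5. The minimal polynomial is a similarity invariant, so A and B are not similar.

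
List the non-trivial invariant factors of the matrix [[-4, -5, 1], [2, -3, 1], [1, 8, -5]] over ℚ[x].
The Jordan structure of A has elementary divisors (x + 4)^3. Arranging the block sizes at each eigenvalue in decreasing order and taking row products gives the invariant factors.

Invariant factors (smallest first, each dividing the next): (x + 4)^3.

Check: the last factor (x + 4)^3 is the minimal polynomial, and the product (x + 4)^3 is the characteristic polynomial.

(x + 4)^3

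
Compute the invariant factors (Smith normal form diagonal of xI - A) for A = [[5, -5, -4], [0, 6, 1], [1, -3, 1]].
(x - 4)^3

The Jordan structure of A has elementary divisors (x - 4)^3. Arranging the block sizes at each eigenvalue in decreasing order and taking row products gives the invariant factors.

Invariant factors (smallest first, each dividing the next): (x - 4)^3.

Check: the last factor (x - 4)^3 is the minimal polynomial, and the product (x - 4)^3 is the characteristic polynomial.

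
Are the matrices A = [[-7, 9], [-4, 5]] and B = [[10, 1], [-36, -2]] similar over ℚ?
No.

trace(A) = -2 but trace(B) = 8. The trace is a similarity invariant, so A and B are not similar.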